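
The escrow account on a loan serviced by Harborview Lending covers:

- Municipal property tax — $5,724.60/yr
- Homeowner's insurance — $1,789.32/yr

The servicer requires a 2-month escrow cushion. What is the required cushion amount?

Municipal property tax: $5,724.60
Homeowner's insurance: $1,789.32
Total per year = $5,724.60 + $1,789.32 = $7,513.92
Per month = $7,513.92 ÷ 12 = $626.16
Reserve = 2 × $626.16 = $1,252.32

$1,252.32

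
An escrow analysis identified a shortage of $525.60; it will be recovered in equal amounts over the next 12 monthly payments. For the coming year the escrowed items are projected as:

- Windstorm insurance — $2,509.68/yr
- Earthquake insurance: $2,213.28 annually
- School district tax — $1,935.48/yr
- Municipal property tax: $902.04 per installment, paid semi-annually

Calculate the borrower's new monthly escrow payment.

$749.01

Windstorm insurance — $2,509.68/yr
Earthquake insurance — $2,213.28/yr
School district tax — $1,935.48/yr
Municipal property tax — $902.04 × 2 = $1,804.08/yr
Yearly total = $8,462.52
Monthly = $8,462.52 ÷ 12 = $705.21
Monthly shortage recovery: $525.60 ÷ 12 = $43.80
New monthly escrow = $705.21 + $43.80 = $749.01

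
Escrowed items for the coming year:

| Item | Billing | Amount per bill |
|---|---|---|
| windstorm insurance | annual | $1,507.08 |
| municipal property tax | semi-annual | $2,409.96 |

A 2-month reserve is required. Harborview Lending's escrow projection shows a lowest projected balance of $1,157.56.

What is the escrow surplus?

$103.06

Windstorm insurance = $1,507.08
Municipal property tax = $2,409.96 × 2 = $4,819.92
Combined annual = $6,327.00
Monthly escrow = $6,327.00 / 12 = $527.25
Required cushion = 2 × $527.25 = $1,054.50
Excess over cushion: $1,157.56 − $1,054.50 = $103.06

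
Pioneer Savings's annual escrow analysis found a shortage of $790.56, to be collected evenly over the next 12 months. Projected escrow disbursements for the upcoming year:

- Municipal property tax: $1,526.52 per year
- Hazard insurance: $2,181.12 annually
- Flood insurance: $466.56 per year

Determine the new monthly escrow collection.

$413.73

Municipal property tax: $1,526.52/yr
Hazard insurance: $2,181.12/yr
Flood insurance: $466.56/yr
Total annual escrow = $1,526.52 + $2,181.12 + $466.56 = $4,174.20
Base monthly escrow = $4,174.20 / 12 = $347.85
Monthly shortage recovery: $790.56 / 12 = $65.88
Adjusted monthly = $347.85 + $65.88 = $413.73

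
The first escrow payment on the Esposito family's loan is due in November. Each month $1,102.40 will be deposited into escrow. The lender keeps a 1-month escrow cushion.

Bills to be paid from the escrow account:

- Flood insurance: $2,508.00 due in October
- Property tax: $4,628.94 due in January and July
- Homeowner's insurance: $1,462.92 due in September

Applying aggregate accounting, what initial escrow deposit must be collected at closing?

$2,424.14

Cushion = 1 × $1,102.40 = $1,102.40
Trial balance (start $0, +$1,102.40 each month, − disbursements):
  Nov: +$1,102.40 → $1,102.40
  Dec: +$1,102.40 → $2,204.80
  Jan: +$1,102.40 − $4,628.94 → -$1,321.74
  Feb: +$1,102.40 → -$219.34
  Mar: +$1,102.40 → $883.06
  Apr: +$1,102.40 → $1,985.46
  May: +$1,102.40 → $3,087.86
  Jun: +$1,102.40 → $4,190.26
  Jul: +$1,102.40 − $4,628.94 → $663.72
  Aug: +$1,102.40 → $1,766.12
  Sep: +$1,102.40 − $1,462.92 → $1,405.60
  Oct: +$1,102.40 − $2,508.00 → $0.00
Lowest trial balance = -$1,321.74 (Jan)
Initial deposit = cushion − low point = $1,102.40 − (-$1,321.74) = $2,424.14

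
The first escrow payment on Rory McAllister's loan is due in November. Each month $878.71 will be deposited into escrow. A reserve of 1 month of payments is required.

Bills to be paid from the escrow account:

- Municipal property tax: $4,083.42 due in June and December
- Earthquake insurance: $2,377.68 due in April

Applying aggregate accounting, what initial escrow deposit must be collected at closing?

$4,393.55

Cushion = 1 × $878.71 = $878.71
Trial balance (start $0, +$878.71 each month, − disbursements):
  Nov: +$878.71 → $878.71
  Dec: +$878.71 − $4,083.42 → -$2,326.00
  Jan: +$878.71 → -$1,447.29
  Feb: +$878.71 → -$568.58
  Mar: +$878.71 → $310.13
  Apr: +$878.71 − $2,377.68 → -$1,188.84
  May: +$878.71 → -$310.13
  Jun: +$878.71 − $4,083.42 → -$3,514.84
  Jul: +$878.71 → -$2,636.13
  Aug: +$878.71 → -$1,757.42
  Sep: +$878.71 → -$878.71
  Oct: +$878.71 → $0.00
Lowest trial balance = -$3,514.84 (Jun)
Initial deposit = cushion − low point = $878.71 − (-$3,514.84) = $4,393.55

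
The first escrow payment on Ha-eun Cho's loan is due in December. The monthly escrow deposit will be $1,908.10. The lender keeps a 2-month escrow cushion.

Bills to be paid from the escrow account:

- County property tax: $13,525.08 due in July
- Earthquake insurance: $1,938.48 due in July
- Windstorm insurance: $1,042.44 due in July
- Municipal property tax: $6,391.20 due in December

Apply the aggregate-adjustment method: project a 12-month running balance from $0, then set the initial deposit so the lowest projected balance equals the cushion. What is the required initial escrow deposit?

$11,448.60

Cushion = 2 × $1,908.10 = $3,816.20
Trial balance (start $0, +$1,908.10 each month, − disbursements):
  Dec: +$1,908.10 − $6,391.20 → -$4,483.10
  Jan: +$1,908.10 → -$2,575.00
  Feb: +$1,908.10 → -$666.90
  Mar: +$1,908.10 → $1,241.20
  Apr: +$1,908.10 → $3,149.30
  May: +$1,908.10 → $5,057.40
  Jun: +$1,908.10 → $6,965.50
  Jul: +$1,908.10 − $16,506.00 → -$7,632.40
  Aug: +$1,908.10 → -$5,724.30
  Sep: +$1,908.10 → -$3,816.20
  Oct: +$1,908.10 → -$1,908.10
  Nov: +$1,908.10 → $0.00
Lowest trial balance = -$7,632.40 (Jul)
Initial deposit = cushion − low point = $3,816.20 − (-$7,632.40) = $11,448.60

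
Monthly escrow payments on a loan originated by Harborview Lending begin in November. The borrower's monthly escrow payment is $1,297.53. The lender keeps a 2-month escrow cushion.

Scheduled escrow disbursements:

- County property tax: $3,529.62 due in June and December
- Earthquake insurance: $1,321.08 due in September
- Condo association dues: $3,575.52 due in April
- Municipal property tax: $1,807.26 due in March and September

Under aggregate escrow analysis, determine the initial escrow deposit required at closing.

Cushion = 2 × $1,297.53 = $2,595.06
Trial balance (start $0, +$1,297.53 each month, − disbursements):
  Nov: +$1,297.53 → $1,297.53
  Dec: +$1,297.53 − $3,529.62 → -$934.56
  Jan: +$1,297.53 → $362.97
  Feb: +$1,297.53 → $1,660.50
  Mar: +$1,297.53 − $1,807.26 → $1,150.77
  Apr: +$1,297.53 − $3,575.52 → -$1,127.22
  May: +$1,297.53 → $170.31
  Jun: +$1,297.53 − $3,529.62 → -$2,061.78
  Jul: +$1,297.53 → -$764.25
  Aug: +$1,297.53 → $533.28
  Sep: +$1,297.53 − $3,128.34 → -$1,297.53
  Oct: +$1,297.53 → $0.00
Lowest trial balance = -$2,061.78 (Jun)
Initial deposit = cushion − low point = $2,595.06 − (-$2,061.78) = $4,656.84

$4,656.84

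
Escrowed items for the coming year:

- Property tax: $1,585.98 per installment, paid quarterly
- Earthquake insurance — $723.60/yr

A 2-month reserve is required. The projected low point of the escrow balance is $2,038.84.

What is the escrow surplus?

$860.92

Property tax = $1,585.98 × 4 = $6,343.92 annually
Earthquake insurance = $723.60 annually
Combined annual = $6,343.92 + $723.60 = $7,067.52
Monthly escrow = $7,067.52 / 12 = $588.96
Required reserve = 2 × $588.96 = $1,177.92
Excess over cushion: $2,038.84 − $1,177.92 = $860.92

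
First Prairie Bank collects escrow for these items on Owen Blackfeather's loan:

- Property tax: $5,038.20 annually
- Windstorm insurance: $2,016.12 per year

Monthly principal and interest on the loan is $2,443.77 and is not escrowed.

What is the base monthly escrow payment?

Property tax — $5,038.20 annually
Windstorm insurance — $2,016.12 annually
Total per year = $5,038.20 + $2,016.12 = $7,054.32
Base monthly escrow = $7,054.32 / 12 = $587.86

$587.86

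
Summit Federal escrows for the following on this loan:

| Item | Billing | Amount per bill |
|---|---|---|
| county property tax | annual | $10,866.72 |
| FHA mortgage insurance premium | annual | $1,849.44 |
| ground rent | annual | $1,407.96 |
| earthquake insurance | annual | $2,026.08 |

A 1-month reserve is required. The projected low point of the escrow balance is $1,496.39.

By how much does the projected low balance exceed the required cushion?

$150.54

County property tax: $10,866.72 annually
FHA mortgage insurance premium: $1,849.44 annually
Ground rent: $1,407.96 annually
Earthquake insurance: $2,026.08 annually
Total per year = $10,866.72 + $1,849.44 + $1,407.96 + $2,026.08 = $16,150.20
Base monthly escrow = $16,150.20 / 12 = $1,345.85
Cushion = 1 × $1,345.85 = $1,345.85
Surplus = $1,496.39 − $1,345.85 = $150.54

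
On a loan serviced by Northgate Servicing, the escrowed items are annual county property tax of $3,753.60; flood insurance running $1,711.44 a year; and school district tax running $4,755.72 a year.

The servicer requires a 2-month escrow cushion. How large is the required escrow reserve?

$1,703.46

County property tax: $3,753.60
Flood insurance: $1,711.44
School district tax: $4,755.72
Total annual escrow = $3,753.60 + $1,711.44 + $4,755.72 = $10,220.76
Monthly escrow = $10,220.76 / 12 = $851.73
Required cushion = 2 × $851.73 = $1,703.46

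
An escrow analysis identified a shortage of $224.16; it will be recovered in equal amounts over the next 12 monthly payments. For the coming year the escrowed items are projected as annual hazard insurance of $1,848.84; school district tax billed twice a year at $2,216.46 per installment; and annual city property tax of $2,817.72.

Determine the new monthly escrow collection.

$776.97

Hazard insurance: $1,848.84 annually
School district tax: $2,216.46 × 2 = $4,432.92 annually
City property tax: $2,817.72 annually
Yearly total = $9,099.48
Base monthly escrow = $9,099.48 ÷ 12 = $758.29
Shortage per month = $224.16 / 12 = $18.68
New monthly escrow = $758.29 + $18.68 = $776.97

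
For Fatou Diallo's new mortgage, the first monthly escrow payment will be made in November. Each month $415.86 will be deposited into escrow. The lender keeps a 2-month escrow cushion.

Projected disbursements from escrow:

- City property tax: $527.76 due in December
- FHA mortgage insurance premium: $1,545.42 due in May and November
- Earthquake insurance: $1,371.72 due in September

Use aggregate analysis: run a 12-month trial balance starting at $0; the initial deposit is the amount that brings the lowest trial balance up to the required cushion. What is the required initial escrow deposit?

Cushion = 2 × $415.86 = $831.72
Trial balance (start $0, +$415.86 each month, − disbursements):
  Nov: +$415.86 − $1,545.42 → -$1,129.56
  Dec: +$415.86 − $527.76 → -$1,241.46
  Jan: +$415.86 → -$825.60
  Feb: +$415.86 → -$409.74
  Mar: +$415.86 → $6.12
  Apr: +$415.86 → $421.98
  May: +$415.86 − $1,545.42 → -$707.58
  Jun: +$415.86 → -$291.72
  Jul: +$415.86 → $124.14
  Aug: +$415.86 → $540.00
  Sep: +$415.86 − $1,371.72 → -$415.86
  Oct: +$415.86 → $0.00
Lowest trial balance = -$1,241.46 (Dec)
Initial deposit = cushion − low point = $831.72 − (-$1,241.46) = $2,073.18

$2,073.18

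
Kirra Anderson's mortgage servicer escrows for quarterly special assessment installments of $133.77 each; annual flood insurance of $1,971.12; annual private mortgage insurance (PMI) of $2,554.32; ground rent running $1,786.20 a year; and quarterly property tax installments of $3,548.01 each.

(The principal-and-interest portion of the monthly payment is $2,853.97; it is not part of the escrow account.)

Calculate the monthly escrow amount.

Special assessment = $133.77 × 4 = $535.08
Flood insurance = $1,971.12
Private mortgage insurance (PMI) = $2,554.32
Ground rent = $1,786.20
Property tax = $3,548.01 × 4 = $14,192.04
Yearly total = $21,038.76
Per month = $21,038.76 ÷ 12 = $1,753.23

$1,753.23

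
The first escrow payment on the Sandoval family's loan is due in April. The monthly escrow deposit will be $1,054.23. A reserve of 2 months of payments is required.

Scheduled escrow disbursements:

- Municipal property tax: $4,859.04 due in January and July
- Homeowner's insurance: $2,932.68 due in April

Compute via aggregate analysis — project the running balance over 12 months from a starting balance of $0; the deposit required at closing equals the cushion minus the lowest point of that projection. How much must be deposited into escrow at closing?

$5,683.26

Cushion = 2 × $1,054.23 = $2,108.46
Trial balance (start $0, +$1,054.23 each month, − disbursements):
  Apr: +$1,054.23 − $2,932.68 → -$1,878.45
  May: +$1,054.23 → -$824.22
  Jun: +$1,054.23 → $230.01
  Jul: +$1,054.23 − $4,859.04 → -$3,574.80
  Aug: +$1,054.23 → -$2,520.57
  Sep: +$1,054.23 → -$1,466.34
  Oct: +$1,054.23 → -$412.11
  Nov: +$1,054.23 → $642.12
  Dec: +$1,054.23 → $1,696.35
  Jan: +$1,054.23 − $4,859.04 → -$2,108.46
  Feb: +$1,054.23 → -$1,054.23
  Mar: +$1,054.23 → $0.00
Lowest trial balance = -$3,574.80 (Jul)
Initial deposit = cushion − low point = $2,108.46 − (-$3,574.80) = $5,683.26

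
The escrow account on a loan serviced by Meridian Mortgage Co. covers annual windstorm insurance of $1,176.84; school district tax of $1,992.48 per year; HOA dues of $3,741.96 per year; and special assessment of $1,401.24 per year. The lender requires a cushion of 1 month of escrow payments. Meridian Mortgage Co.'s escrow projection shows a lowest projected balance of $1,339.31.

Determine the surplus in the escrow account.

$646.60

Windstorm insurance = $1,176.84
School district tax = $1,992.48
HOA dues = $3,741.96
Special assessment = $1,401.24
Annual escrow total = $1,176.84 + $1,992.48 + $3,741.96 + $1,401.24 = $8,312.52
Per month = $8,312.52 / 12 = $692.71
Required cushion = 1 × $692.71 = $692.71
Surplus = $1,339.31 − $692.71 = $646.60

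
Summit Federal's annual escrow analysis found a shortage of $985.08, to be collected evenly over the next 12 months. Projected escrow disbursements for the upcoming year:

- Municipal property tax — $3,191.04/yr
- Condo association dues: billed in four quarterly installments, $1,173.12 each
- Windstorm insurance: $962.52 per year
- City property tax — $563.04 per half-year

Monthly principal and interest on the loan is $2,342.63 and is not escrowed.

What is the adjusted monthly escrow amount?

$913.10

Municipal property tax = $3,191.04/yr
Condo association dues = $1,173.12 × 4 = $4,692.48/yr
Windstorm insurance = $962.52/yr
City property tax = $563.04 × 2 = $1,126.08/yr
Total annual escrow = $3,191.04 + $4,692.48 + $962.52 + $1,126.08 = $9,972.12
Per month = $9,972.12 / 12 = $831.01
Shortage spread = $985.08 / 12 = $82.09/mo
Adjusted monthly = $831.01 + $82.09 = $913.10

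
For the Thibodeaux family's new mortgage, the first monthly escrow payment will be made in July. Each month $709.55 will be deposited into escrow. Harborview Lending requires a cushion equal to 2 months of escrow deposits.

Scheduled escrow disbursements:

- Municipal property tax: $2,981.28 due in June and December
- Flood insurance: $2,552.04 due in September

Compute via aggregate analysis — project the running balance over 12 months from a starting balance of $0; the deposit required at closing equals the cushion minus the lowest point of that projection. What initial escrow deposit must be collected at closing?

Cushion = 2 × $709.55 = $1,419.10
Trial balance (start $0, +$709.55 each month, − disbursements):
  Jul: +$709.55 → $709.55
  Aug: +$709.55 → $1,419.10
  Sep: +$709.55 − $2,552.04 → -$423.39
  Oct: +$709.55 → $286.16
  Nov: +$709.55 → $995.71
  Dec: +$709.55 − $2,981.28 → -$1,276.02
  Jan: +$709.55 → -$566.47
  Feb: +$709.55 → $143.08
  Mar: +$709.55 → $852.63
  Apr: +$709.55 → $1,562.18
  May: +$709.55 → $2,271.73
  Jun: +$709.55 − $2,981.28 → $0.00
Lowest trial balance = -$1,276.02 (Dec)
Initial deposit = cushion − low point = $1,419.10 − (-$1,276.02) = $2,695.12

$2,695.12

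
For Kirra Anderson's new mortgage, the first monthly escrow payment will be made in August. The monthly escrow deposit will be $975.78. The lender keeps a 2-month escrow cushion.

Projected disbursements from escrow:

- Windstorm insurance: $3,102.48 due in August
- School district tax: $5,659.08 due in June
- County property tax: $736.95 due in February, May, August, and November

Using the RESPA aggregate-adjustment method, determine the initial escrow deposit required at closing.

Cushion = 2 × $975.78 = $1,951.56
Trial balance (start $0, +$975.78 each month, − disbursements):
  Aug: +$975.78 − $3,839.43 → -$2,863.65
  Sep: +$975.78 → -$1,887.87
  Oct: +$975.78 → -$912.09
  Nov: +$975.78 − $736.95 → -$673.26
  Dec: +$975.78 → $302.52
  Jan: +$975.78 → $1,278.30
  Feb: +$975.78 − $736.95 → $1,517.13
  Mar: +$975.78 → $2,492.91
  Apr: +$975.78 → $3,468.69
  May: +$975.78 − $736.95 → $3,707.52
  Jun: +$975.78 − $5,659.08 → -$975.78
  Jul: +$975.78 → $0.00
Lowest trial balance = -$2,863.65 (Aug)
Initial deposit = cushion − low point = $1,951.56 − (-$2,863.65) = $4,815.21

$4,815.21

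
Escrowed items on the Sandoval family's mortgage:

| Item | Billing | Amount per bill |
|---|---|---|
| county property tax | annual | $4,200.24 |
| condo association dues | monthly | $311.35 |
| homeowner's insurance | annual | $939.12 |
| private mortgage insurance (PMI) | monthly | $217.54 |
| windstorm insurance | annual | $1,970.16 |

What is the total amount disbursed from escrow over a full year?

$13,456.20

County property tax = $4,200.24/yr
Condo association dues = $311.35 × 12 = $3,736.20/yr
Homeowner's insurance = $939.12/yr
Private mortgage insurance (PMI) = $217.54 × 12 = $2,610.48/yr
Windstorm insurance = $1,970.16/yr
Total per year = $4,200.24 + $3,736.20 + $939.12 + $2,610.48 + $1,970.16 = $13,456.20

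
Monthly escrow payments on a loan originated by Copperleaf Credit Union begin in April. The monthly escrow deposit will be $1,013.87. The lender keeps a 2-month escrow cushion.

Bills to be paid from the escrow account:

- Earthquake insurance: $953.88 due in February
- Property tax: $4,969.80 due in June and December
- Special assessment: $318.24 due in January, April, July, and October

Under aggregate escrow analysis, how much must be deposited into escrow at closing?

Cushion = 2 × $1,013.87 = $2,027.74
Trial balance (start $0, +$1,013.87 each month, − disbursements):
  Apr: +$1,013.87 − $318.24 → $695.63
  May: +$1,013.87 → $1,709.50
  Jun: +$1,013.87 − $4,969.80 → -$2,246.43
  Jul: +$1,013.87 − $318.24 → -$1,550.80
  Aug: +$1,013.87 → -$536.93
  Sep: +$1,013.87 → $476.94
  Oct: +$1,013.87 − $318.24 → $1,172.57
  Nov: +$1,013.87 → $2,186.44
  Dec: +$1,013.87 − $4,969.80 → -$1,769.49
  Jan: +$1,013.87 − $318.24 → -$1,073.86
  Feb: +$1,013.87 − $953.88 → -$1,013.87
  Mar: +$1,013.87 → $0.00
Lowest trial balance = -$2,246.43 (Jun)
Initial deposit = cushion − low point = $2,027.74 − (-$2,246.43) = $4,274.17

$4,274.17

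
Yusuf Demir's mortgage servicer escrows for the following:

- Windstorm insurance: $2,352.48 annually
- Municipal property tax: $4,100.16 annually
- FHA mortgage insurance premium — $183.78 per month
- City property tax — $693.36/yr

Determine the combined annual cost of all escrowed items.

Windstorm insurance — $2,352.48 per year
Municipal property tax — $4,100.16 per year
FHA mortgage insurance premium — $183.78 × 12 = $2,205.36 per year
City property tax — $693.36 per year
Total per year = $2,352.48 + $4,100.16 + $2,205.36 + $693.36 = $9,351.36

$9,351.36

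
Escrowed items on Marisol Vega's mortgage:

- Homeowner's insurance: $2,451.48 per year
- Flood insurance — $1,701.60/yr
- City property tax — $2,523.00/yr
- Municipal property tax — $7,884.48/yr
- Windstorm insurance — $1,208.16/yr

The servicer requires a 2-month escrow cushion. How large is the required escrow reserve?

Homeowner's insurance — $2,451.48/yr
Flood insurance — $1,701.60/yr
City property tax — $2,523.00/yr
Municipal property tax — $7,884.48/yr
Windstorm insurance — $1,208.16/yr
Yearly total = $2,451.48 + $1,701.60 + $2,523.00 + $7,884.48 + $1,208.16 = $15,768.72
Base monthly escrow = $15,768.72 ÷ 12 = $1,314.06
Reserve = 2 × $1,314.06 = $2,628.12

$2,628.12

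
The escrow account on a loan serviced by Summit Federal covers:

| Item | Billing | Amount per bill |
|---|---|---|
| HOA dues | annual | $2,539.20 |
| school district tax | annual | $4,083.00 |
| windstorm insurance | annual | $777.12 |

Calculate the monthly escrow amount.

$616.61

HOA dues — $2,539.20
School district tax — $4,083.00
Windstorm insurance — $777.12
Combined annual = $7,399.32
Monthly = $7,399.32 / 12 = $616.61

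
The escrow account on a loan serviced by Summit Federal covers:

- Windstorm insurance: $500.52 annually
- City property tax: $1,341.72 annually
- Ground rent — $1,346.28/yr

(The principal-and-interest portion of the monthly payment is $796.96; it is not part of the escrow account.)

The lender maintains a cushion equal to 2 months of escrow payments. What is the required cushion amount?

Windstorm insurance: $500.52 per year
City property tax: $1,341.72 per year
Ground rent: $1,346.28 per year
Total per year = $3,188.52
Base monthly escrow = $3,188.52 ÷ 12 = $265.71
Reserve = 2 × $265.71 = $531.42

$531.42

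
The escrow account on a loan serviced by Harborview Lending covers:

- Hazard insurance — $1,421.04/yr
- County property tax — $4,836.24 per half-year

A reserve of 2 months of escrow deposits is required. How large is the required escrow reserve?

Hazard insurance: $1,421.04 per year
County property tax: $4,836.24 × 2 = $9,672.48 per year
Combined annual = $1,421.04 + $9,672.48 = $11,093.52
Per month = $11,093.52 ÷ 12 = $924.46
Reserve = 2 × $924.46 = $1,848.92

$1,848.92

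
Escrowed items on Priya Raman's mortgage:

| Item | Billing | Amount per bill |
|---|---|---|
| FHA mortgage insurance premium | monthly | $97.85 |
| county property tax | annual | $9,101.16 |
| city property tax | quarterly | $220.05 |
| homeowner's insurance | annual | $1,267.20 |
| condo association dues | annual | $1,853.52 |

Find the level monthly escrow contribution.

$1,189.69

FHA mortgage insurance premium = $97.85 × 12 = $1,174.20 annually
County property tax = $9,101.16 annually
City property tax = $220.05 × 4 = $880.20 annually
Homeowner's insurance = $1,267.20 annually
Condo association dues = $1,853.52 annually
Total per year = $1,174.20 + $9,101.16 + $880.20 + $1,267.20 + $1,853.52 = $14,276.28
Monthly = $14,276.28 / 12 = $1,189.69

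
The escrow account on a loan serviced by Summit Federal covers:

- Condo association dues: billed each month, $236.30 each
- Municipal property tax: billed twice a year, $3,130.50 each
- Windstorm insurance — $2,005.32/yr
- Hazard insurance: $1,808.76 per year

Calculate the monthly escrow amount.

Condo association dues — $236.30 × 12 = $2,835.60
Municipal property tax — $3,130.50 × 2 = $6,261.00
Windstorm insurance — $2,005.32
Hazard insurance — $1,808.76
Yearly total = $12,910.68
Per month = $12,910.68 ÷ 12 = $1,075.89

$1,075.89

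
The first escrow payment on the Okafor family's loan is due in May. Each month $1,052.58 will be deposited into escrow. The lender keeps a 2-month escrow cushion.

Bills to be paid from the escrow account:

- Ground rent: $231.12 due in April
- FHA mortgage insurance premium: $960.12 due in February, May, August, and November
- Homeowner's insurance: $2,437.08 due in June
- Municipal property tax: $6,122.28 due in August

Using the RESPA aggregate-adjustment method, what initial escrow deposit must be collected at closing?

Cushion = 2 × $1,052.58 = $2,105.16
Trial balance (start $0, +$1,052.58 each month, − disbursements):
  May: +$1,052.58 − $960.12 → $92.46
  Jun: +$1,052.58 − $2,437.08 → -$1,292.04
  Jul: +$1,052.58 → -$239.46
  Aug: +$1,052.58 − $7,082.40 → -$6,269.28
  Sep: +$1,052.58 → -$5,216.70
  Oct: +$1,052.58 → -$4,164.12
  Nov: +$1,052.58 − $960.12 → -$4,071.66
  Dec: +$1,052.58 → -$3,019.08
  Jan: +$1,052.58 → -$1,966.50
  Feb: +$1,052.58 − $960.12 → -$1,874.04
  Mar: +$1,052.58 → -$821.46
  Apr: +$1,052.58 − $231.12 → $0.00
Lowest trial balance = -$6,269.28 (Aug)
Initial deposit = cushion − low point = $2,105.16 − (-$6,269.28) = $8,374.44

$8,374.44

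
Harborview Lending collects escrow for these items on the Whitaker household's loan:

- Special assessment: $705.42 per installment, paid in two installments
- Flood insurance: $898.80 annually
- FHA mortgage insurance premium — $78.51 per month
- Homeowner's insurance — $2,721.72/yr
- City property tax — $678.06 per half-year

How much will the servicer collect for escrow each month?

$610.80

Special assessment: $705.42 × 2 = $1,410.84 per year
Flood insurance: $898.80 per year
FHA mortgage insurance premium: $78.51 × 12 = $942.12 per year
Homeowner's insurance: $2,721.72 per year
City property tax: $678.06 × 2 = $1,356.12 per year
Annual escrow total = $7,329.60
Monthly escrow = $7,329.60 ÷ 12 = $610.80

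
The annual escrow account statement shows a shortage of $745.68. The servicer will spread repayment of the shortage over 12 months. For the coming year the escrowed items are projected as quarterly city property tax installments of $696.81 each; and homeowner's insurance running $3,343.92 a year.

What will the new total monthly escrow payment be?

$573.07

City property tax = $696.81 × 4 = $2,787.24/yr
Homeowner's insurance = $3,343.92/yr
Annual escrow total = $6,131.16
Monthly escrow = $6,131.16 ÷ 12 = $510.93
Shortage per month = $745.68 / 12 = $62.14
New monthly escrow = $510.93 + $62.14 = $573.07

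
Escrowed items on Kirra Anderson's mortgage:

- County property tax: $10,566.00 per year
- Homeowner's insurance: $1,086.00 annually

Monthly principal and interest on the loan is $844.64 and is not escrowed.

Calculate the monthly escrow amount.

County property tax = $10,566.00 annually
Homeowner's insurance = $1,086.00 annually
Total annual escrow = $10,566.00 + $1,086.00 = $11,652.00
Monthly = $11,652.00 ÷ 12 = $971.00

$971.00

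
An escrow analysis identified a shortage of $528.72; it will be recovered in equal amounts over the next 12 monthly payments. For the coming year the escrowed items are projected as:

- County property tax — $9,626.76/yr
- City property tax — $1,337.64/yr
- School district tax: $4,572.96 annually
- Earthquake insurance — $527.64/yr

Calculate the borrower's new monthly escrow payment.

$1,382.81

County property tax: $9,626.76/yr
City property tax: $1,337.64/yr
School district tax: $4,572.96/yr
Earthquake insurance: $527.64/yr
Combined annual = $16,065.00
Per month = $16,065.00 ÷ 12 = $1,338.75
Monthly shortage recovery: $528.72 / 12 = $44.06
New monthly escrow = $1,338.75 + $44.06 = $1,382.81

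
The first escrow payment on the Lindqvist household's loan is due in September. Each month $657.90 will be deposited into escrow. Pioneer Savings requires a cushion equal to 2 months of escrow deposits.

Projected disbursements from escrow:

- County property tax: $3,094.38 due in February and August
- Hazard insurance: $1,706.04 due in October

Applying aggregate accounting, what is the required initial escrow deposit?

Cushion = 2 × $657.90 = $1,315.80
Trial balance (start $0, +$657.90 each month, − disbursements):
  Sep: +$657.90 → $657.90
  Oct: +$657.90 − $1,706.04 → -$390.24
  Nov: +$657.90 → $267.66
  Dec: +$657.90 → $925.56
  Jan: +$657.90 → $1,583.46
  Feb: +$657.90 − $3,094.38 → -$853.02
  Mar: +$657.90 → -$195.12
  Apr: +$657.90 → $462.78
  May: +$657.90 → $1,120.68
  Jun: +$657.90 → $1,778.58
  Jul: +$657.90 → $2,436.48
  Aug: +$657.90 − $3,094.38 → $0.00
Lowest trial balance = -$853.02 (Feb)
Initial deposit = cushion − low point = $1,315.80 − (-$853.02) = $2,168.82

$2,168.82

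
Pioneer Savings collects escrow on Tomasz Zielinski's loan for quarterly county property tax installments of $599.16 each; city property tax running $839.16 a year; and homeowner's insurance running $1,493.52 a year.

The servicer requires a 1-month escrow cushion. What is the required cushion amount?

$394.11

County property tax — $599.16 × 4 = $2,396.64
City property tax — $839.16
Homeowner's insurance — $1,493.52
Yearly total = $4,729.32
Monthly escrow = $4,729.32 / 12 = $394.11
Reserve = 1 × $394.11 = $394.11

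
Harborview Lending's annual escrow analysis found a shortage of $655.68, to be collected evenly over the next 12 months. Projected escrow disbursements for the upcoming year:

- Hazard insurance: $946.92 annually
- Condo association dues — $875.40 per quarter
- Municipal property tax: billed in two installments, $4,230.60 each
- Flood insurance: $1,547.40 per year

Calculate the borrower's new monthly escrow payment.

Hazard insurance — $946.92
Condo association dues — $875.40 × 4 = $3,501.60
Municipal property tax — $4,230.60 × 2 = $8,461.20
Flood insurance — $1,547.40
Total annual escrow = $14,457.12
Per month = $14,457.12 / 12 = $1,204.76
Shortage spread = $655.68 / 12 = $54.64/mo
New monthly escrow = $1,204.76 + $54.64 = $1,259.40

$1,259.40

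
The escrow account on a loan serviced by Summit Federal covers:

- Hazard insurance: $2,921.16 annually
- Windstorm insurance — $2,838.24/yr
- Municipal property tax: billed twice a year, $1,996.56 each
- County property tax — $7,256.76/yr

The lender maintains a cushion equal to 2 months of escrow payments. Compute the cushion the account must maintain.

Hazard insurance = $2,921.16 annually
Windstorm insurance = $2,838.24 annually
Municipal property tax = $1,996.56 × 2 = $3,993.12 annually
County property tax = $7,256.76 annually
Combined annual = $2,921.16 + $2,838.24 + $3,993.12 + $7,256.76 = $17,009.28
Base monthly escrow = $17,009.28 / 12 = $1,417.44
Reserve = 2 × $1,417.44 = $2,834.88

$2,834.88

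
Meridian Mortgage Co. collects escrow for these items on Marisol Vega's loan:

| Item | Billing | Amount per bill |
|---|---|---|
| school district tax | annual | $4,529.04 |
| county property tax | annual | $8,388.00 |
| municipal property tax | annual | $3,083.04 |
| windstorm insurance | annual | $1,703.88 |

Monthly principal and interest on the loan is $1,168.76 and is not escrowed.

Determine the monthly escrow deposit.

School district tax — $4,529.04 per year
County property tax — $8,388.00 per year
Municipal property tax — $3,083.04 per year
Windstorm insurance — $1,703.88 per year
Yearly total = $4,529.04 + $8,388.00 + $3,083.04 + $1,703.88 = $17,703.96
Monthly = $17,703.96 / 12 = $1,475.33

$1,475.33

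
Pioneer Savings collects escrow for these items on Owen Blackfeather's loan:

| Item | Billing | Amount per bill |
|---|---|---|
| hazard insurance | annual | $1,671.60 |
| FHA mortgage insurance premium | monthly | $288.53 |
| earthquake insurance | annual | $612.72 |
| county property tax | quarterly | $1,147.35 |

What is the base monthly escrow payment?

$861.34

Hazard insurance = $1,671.60/yr
FHA mortgage insurance premium = $288.53 × 12 = $3,462.36/yr
Earthquake insurance = $612.72/yr
County property tax = $1,147.35 × 4 = $4,589.40/yr
Total annual escrow = $10,336.08
Per month = $10,336.08 ÷ 12 = $861.34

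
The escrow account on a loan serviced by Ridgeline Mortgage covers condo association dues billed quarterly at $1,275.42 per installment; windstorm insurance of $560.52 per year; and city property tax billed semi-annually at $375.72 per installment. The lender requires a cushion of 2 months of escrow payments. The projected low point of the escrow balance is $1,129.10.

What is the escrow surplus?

Condo association dues = $1,275.42 × 4 = $5,101.68 per year
Windstorm insurance = $560.52 per year
City property tax = $375.72 × 2 = $751.44 per year
Total annual escrow = $5,101.68 + $560.52 + $751.44 = $6,413.64
Monthly = $6,413.64 / 12 = $534.47
Required reserve = 2 × $534.47 = $1,068.94
Surplus = $1,129.10 − $1,068.94 = $60.16

$60.16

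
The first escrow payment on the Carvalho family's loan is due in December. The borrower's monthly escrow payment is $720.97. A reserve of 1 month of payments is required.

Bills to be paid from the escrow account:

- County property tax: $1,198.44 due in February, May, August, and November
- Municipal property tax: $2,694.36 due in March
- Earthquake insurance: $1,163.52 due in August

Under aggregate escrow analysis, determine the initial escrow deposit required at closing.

Cushion = 1 × $720.97 = $720.97
Trial balance (start $0, +$720.97 each month, − disbursements):
  Dec: +$720.97 → $720.97
  Jan: +$720.97 → $1,441.94
  Feb: +$720.97 − $1,198.44 → $964.47
  Mar: +$720.97 − $2,694.36 → -$1,008.92
  Apr: +$720.97 → -$287.95
  May: +$720.97 − $1,198.44 → -$765.42
  Jun: +$720.97 → -$44.45
  Jul: +$720.97 → $676.52
  Aug: +$720.97 − $2,361.96 → -$964.47
  Sep: +$720.97 → -$243.50
  Oct: +$720.97 → $477.47
  Nov: +$720.97 − $1,198.44 → $0.00
Lowest trial balance = -$1,008.92 (Mar)
Initial deposit = cushion − low point = $720.97 − (-$1,008.92) = $1,729.89

$1,729.89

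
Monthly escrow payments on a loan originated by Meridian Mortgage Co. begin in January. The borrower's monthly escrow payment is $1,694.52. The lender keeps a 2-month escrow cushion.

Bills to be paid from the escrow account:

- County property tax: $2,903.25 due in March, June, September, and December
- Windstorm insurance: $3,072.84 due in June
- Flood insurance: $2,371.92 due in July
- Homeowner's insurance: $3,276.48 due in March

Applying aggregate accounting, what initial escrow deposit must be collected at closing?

Cushion = 2 × $1,694.52 = $3,389.04
Trial balance (start $0, +$1,694.52 each month, − disbursements):
  Jan: +$1,694.52 → $1,694.52
  Feb: +$1,694.52 → $3,389.04
  Mar: +$1,694.52 − $6,179.73 → -$1,096.17
  Apr: +$1,694.52 → $598.35
  May: +$1,694.52 → $2,292.87
  Jun: +$1,694.52 − $5,976.09 → -$1,988.70
  Jul: +$1,694.52 − $2,371.92 → -$2,666.10
  Aug: +$1,694.52 → -$971.58
  Sep: +$1,694.52 − $2,903.25 → -$2,180.31
  Oct: +$1,694.52 → -$485.79
  Nov: +$1,694.52 → $1,208.73
  Dec: +$1,694.52 − $2,903.25 → $0.00
Lowest trial balance = -$2,666.10 (Jul)
Initial deposit = cushion − low point = $3,389.04 − (-$2,666.10) = $6,055.14

$6,055.14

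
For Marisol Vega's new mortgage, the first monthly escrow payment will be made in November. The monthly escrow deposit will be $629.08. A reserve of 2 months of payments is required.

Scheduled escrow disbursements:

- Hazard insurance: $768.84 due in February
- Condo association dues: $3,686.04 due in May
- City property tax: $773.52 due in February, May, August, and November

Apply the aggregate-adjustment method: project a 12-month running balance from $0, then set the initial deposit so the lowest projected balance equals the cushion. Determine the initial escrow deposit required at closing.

$3,630.04

Cushion = 2 × $629.08 = $1,258.16
Trial balance (start $0, +$629.08 each month, − disbursements):
  Nov: +$629.08 − $773.52 → -$144.44
  Dec: +$629.08 → $484.64
  Jan: +$629.08 → $1,113.72
  Feb: +$629.08 − $1,542.36 → $200.44
  Mar: +$629.08 → $829.52
  Apr: +$629.08 → $1,458.60
  May: +$629.08 − $4,459.56 → -$2,371.88
  Jun: +$629.08 → -$1,742.80
  Jul: +$629.08 → -$1,113.72
  Aug: +$629.08 − $773.52 → -$1,258.16
  Sep: +$629.08 → -$629.08
  Oct: +$629.08 → $0.00
Lowest trial balance = -$2,371.88 (May)
Initial deposit = cushion − low point = $1,258.16 − (-$2,371.88) = $3,630.04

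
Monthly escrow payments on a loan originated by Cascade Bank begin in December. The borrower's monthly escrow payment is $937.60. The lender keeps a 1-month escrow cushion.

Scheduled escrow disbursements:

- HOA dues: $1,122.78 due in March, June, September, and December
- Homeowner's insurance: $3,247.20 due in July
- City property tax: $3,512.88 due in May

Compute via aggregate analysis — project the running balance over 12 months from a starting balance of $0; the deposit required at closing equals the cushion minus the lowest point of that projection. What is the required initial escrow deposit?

$3,565.22

Cushion = 1 × $937.60 = $937.60
Trial balance (start $0, +$937.60 each month, − disbursements):
  Dec: +$937.60 − $1,122.78 → -$185.18
  Jan: +$937.60 → $752.42
  Feb: +$937.60 → $1,690.02
  Mar: +$937.60 − $1,122.78 → $1,504.84
  Apr: +$937.60 → $2,442.44
  May: +$937.60 − $3,512.88 → -$132.84
  Jun: +$937.60 − $1,122.78 → -$318.02
  Jul: +$937.60 − $3,247.20 → -$2,627.62
  Aug: +$937.60 → -$1,690.02
  Sep: +$937.60 − $1,122.78 → -$1,875.20
  Oct: +$937.60 → -$937.60
  Nov: +$937.60 → $0.00
Lowest trial balance = -$2,627.62 (Jul)
Initial deposit = cushion − low point = $937.60 − (-$2,627.62) = $3,565.22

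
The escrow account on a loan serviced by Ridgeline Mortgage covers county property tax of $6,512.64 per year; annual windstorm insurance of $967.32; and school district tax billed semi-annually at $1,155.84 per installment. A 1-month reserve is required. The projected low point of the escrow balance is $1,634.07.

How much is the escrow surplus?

County property tax — $6,512.64
Windstorm insurance — $967.32
School district tax — $1,155.84 × 2 = $2,311.68
Combined annual = $9,791.64
Base monthly escrow = $9,791.64 / 12 = $815.97
Required reserve = 1 × $815.97 = $815.97
Excess over cushion: $1,634.07 − $815.97 = $818.10

$818.10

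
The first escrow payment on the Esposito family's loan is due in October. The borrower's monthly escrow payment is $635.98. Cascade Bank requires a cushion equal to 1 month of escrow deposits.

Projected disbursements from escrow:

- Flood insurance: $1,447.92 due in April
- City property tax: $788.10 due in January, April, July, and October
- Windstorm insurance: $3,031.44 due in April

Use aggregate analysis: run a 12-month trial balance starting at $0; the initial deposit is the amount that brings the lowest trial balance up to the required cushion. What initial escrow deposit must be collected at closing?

Cushion = 1 × $635.98 = $635.98
Trial balance (start $0, +$635.98 each month, − disbursements):
  Oct: +$635.98 − $788.10 → -$152.12
  Nov: +$635.98 → $483.86
  Dec: +$635.98 → $1,119.84
  Jan: +$635.98 − $788.10 → $967.72
  Feb: +$635.98 → $1,603.70
  Mar: +$635.98 → $2,239.68
  Apr: +$635.98 − $5,267.46 → -$2,391.80
  May: +$635.98 → -$1,755.82
  Jun: +$635.98 → -$1,119.84
  Jul: +$635.98 − $788.10 → -$1,271.96
  Aug: +$635.98 → -$635.98
  Sep: +$635.98 → $0.00
Lowest trial balance = -$2,391.80 (Apr)
Initial deposit = cushion − low point = $635.98 − (-$2,391.80) = $3,027.78

$3,027.78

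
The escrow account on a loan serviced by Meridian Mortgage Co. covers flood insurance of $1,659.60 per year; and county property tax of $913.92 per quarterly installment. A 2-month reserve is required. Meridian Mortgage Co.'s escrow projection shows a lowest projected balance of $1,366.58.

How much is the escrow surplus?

Flood insurance: $1,659.60
County property tax: $913.92 × 4 = $3,655.68
Combined annual = $5,315.28
Monthly escrow = $5,315.28 ÷ 12 = $442.94
Required cushion = 2 × $442.94 = $885.88
Excess over cushion: $1,366.58 − $885.88 = $480.70

$480.70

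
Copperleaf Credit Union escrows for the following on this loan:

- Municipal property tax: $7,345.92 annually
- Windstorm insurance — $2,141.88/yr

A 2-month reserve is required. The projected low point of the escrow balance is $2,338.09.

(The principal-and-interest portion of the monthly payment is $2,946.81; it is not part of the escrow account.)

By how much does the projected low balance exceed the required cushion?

Municipal property tax: $7,345.92 per year
Windstorm insurance: $2,141.88 per year
Total annual escrow = $7,345.92 + $2,141.88 = $9,487.80
Per month = $9,487.80 / 12 = $790.65
Required reserve = 2 × $790.65 = $1,581.30
Surplus = $2,338.09 − $1,581.30 = $756.79

$756.79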